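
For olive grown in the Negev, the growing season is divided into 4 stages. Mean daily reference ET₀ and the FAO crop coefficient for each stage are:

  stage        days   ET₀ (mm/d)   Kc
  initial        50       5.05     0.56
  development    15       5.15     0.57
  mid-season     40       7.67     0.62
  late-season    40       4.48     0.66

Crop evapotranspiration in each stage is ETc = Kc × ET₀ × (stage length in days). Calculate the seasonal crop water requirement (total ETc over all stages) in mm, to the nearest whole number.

494 mm

initial: 0.56 × 5.05 × 50 = 141.40 mm
development: 0.57 × 5.15 × 15 = 44.03 mm
mid-season: 0.62 × 7.67 × 40 = 190.22 mm
late-season: 0.66 × 4.48 × 40 = 118.27 mm
Seasonal total = 493.92 mm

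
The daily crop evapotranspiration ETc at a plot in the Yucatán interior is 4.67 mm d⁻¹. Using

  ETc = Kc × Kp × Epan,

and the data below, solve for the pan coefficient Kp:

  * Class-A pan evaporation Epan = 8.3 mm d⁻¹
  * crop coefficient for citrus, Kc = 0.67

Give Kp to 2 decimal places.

ETc = Kc × Kp × Epan  ⇒  Kp = ETc / (Kc × Epan)
Kp = 4.67 / (0.67 × 8.3) = 4.67 / 5.561 = 0.8398

0.84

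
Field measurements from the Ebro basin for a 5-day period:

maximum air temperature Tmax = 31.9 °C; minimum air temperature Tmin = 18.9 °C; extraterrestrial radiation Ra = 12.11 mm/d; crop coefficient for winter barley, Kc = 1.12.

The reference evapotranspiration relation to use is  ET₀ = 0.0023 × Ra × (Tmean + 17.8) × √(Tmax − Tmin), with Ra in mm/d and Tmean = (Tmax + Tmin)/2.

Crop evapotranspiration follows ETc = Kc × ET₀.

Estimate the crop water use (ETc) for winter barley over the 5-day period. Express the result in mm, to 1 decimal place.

24.3 mm

Tmean = (31.9 + 18.9)/2 = 25.40 °C
ET₀ = 0.0023 × 12.11 × (25.40 + 17.8) × √13.0 = 0.0023 × 12.11 × 43.20 × 3.6056 = 4.3384 mm/d
ETc = Kc × ET₀ = 1.12 × 4.3384 = 4.8590 mm/d
Over 5 days: 4.8590 × 5 = 24.295 mm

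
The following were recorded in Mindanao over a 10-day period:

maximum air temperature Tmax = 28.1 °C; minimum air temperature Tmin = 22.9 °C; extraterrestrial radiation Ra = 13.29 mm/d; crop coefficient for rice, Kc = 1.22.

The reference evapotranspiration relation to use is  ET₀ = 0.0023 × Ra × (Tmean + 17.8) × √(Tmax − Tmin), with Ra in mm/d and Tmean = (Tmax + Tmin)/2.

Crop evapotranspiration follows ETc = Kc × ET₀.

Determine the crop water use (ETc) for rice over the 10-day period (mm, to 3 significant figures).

Tmean = (28.1 + 22.9)/2 = 25.50 °C
ET₀ = 0.0023 × 13.29 × (25.50 + 17.8) × √5.2 = 0.0023 × 13.29 × 43.30 × 2.2804 = 3.0182 mm/d
ETc = Kc × ET₀ = 1.22 × 3.0182 = 3.6822 mm/d
Over 10 days: 3.6822 × 10 = 36.822 mm

36.8 mm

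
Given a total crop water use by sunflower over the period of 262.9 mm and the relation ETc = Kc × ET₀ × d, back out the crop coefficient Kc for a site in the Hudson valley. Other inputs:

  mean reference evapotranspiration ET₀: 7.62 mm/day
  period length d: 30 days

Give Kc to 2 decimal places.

ETc = Kc × ET₀ × d  ⇒  Kc = ETc / (ET₀ × d)
Kc = 262.9 / (7.62 × 30) = 262.9 / 228.60 = 1.1500

1.15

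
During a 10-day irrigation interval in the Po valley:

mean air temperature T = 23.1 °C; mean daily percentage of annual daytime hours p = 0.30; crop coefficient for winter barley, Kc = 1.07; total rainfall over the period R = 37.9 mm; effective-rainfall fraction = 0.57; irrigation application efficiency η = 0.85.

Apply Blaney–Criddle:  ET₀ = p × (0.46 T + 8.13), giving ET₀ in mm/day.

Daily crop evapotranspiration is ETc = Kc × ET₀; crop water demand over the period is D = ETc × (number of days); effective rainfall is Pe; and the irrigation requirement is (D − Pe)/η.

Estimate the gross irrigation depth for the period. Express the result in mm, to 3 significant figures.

ET₀ = 0.30 × (0.46 × 23.1 + 8.13) = 0.30 × 18.756 = 5.6268 mm/d
ETc = Kc × ET₀ = 1.07 × 5.6268 = 6.0207 mm/d
Crop demand D = ETc × 10 d = 6.0207 × 10 = 60.207 mm
Pe = 0.57 × 37.9 = 21.603 mm
D − Pe = 60.207 − 21.603 = 38.604 mm
Gross irrigation = 38.604 / 0.85 = 45.416 mm

45.4 mm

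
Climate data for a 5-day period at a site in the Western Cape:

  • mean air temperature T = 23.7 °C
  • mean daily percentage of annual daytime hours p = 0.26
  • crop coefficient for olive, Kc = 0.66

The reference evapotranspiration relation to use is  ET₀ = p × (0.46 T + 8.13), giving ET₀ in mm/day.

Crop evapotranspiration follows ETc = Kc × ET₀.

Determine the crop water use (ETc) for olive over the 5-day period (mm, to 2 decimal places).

16.33 mm

ET₀ = 0.26 × (0.46 × 23.7 + 8.13) = 0.26 × 19.032 = 4.9483 mm/d
ETc = Kc × ET₀ = 0.66 × 4.9483 = 3.2659 mm/d
Over 5 days: 3.2659 × 5 = 16.330 mm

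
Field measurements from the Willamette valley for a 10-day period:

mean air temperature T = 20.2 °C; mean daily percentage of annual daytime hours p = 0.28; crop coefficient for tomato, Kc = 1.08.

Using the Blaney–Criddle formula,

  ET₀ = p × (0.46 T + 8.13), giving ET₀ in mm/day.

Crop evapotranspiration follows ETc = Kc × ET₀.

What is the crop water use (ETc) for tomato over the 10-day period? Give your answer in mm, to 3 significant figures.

52.7 mm

ET₀ = 0.28 × (0.46 × 20.2 + 8.13) = 0.28 × 17.422 = 4.8782 mm/d
ETc = Kc × ET₀ = 1.08 × 4.8782 = 5.2685 mm/d
Over 10 days: 5.2685 × 10 = 52.685 mm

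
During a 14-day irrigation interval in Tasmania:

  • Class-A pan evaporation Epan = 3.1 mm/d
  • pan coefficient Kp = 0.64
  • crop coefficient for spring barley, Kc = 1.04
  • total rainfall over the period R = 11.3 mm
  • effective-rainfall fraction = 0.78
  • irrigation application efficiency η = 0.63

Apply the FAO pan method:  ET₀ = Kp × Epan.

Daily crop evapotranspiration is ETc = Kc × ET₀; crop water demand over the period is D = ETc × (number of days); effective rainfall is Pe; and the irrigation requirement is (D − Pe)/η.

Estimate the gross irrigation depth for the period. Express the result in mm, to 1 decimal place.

ET₀ = 0.64 × 3.1 = 1.9840 mm/d
ETc = Kc × ET₀ = 1.04 × 1.9840 = 2.0634 mm/d
Crop demand D = ETc × 14 d = 2.0634 × 14 = 28.888 mm
Pe = 0.78 × 11.3 = 8.814 mm
D − Pe = 28.888 − 8.814 = 20.074 mm
Gross irrigation = 20.074 / 0.63 = 31.863 mm

31.9 mm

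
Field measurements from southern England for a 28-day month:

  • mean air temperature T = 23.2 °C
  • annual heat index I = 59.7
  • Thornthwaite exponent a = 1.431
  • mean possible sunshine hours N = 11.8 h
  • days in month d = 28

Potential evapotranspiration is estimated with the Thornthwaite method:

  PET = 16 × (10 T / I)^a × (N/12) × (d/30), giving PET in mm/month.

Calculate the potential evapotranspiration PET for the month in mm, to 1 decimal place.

102.4 mm

10T/I = 10 × 23.2 / 59.7 = 3.8861
(10T/I)^a = 3.8861^1.431 = 6.9758
Uncorrected PET = 16 × 6.9758 = 111.613 mm
Correction = (N/12)(d/30) = (11.8/12)(28/30) = 0.9178
PET = 111.613 × 0.9178 = 102.438 mm/month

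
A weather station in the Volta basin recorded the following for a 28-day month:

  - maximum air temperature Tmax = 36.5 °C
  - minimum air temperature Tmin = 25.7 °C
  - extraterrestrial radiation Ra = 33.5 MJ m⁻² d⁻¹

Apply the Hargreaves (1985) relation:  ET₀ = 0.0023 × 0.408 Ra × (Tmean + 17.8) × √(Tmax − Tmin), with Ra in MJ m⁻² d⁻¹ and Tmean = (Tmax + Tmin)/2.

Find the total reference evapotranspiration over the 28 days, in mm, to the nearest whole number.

Tmean = (36.5 + 25.7)/2 = 31.10 °C
0.408 Ra = 0.408 × 33.5 = 13.6680 mm/d equivalent
ET₀ = 0.0023 × 13.6680 × (31.10 + 17.8) × √10.8 = 0.0023 × 13.6680 × 48.90 × 3.2863 = 5.0518 mm/d
Over 28 days: 5.0518 × 28 = 141.450 mm

141 mm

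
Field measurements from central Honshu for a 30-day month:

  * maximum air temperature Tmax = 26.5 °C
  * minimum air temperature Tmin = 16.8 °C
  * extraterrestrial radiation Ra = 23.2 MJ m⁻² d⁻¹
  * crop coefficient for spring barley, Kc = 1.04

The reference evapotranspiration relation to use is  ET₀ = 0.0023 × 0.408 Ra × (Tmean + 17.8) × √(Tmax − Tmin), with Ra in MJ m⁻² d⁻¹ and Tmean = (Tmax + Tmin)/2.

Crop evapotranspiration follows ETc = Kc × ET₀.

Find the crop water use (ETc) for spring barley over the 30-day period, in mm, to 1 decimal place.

83.5 mm

Tmean = (26.5 + 16.8)/2 = 21.65 °C
0.408 Ra = 0.408 × 23.2 = 9.4656 mm/d equivalent
ET₀ = 0.0023 × 9.4656 × (21.65 + 17.8) × √9.7 = 0.0023 × 9.4656 × 39.45 × 3.1145 = 2.6749 mm/d
ETc = Kc × ET₀ = 1.04 × 2.6749 = 2.7819 mm/d
Over 30 days: 2.7819 × 30 = 83.457 mm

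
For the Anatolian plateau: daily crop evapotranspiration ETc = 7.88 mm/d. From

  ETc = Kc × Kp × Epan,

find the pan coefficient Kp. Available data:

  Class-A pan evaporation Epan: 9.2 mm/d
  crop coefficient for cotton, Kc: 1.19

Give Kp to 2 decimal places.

0.72

ETc = Kc × Kp × Epan  ⇒  Kp = ETc / (Kc × Epan)
Kp = 7.88 / (1.19 × 9.2) = 7.88 / 10.948 = 0.7198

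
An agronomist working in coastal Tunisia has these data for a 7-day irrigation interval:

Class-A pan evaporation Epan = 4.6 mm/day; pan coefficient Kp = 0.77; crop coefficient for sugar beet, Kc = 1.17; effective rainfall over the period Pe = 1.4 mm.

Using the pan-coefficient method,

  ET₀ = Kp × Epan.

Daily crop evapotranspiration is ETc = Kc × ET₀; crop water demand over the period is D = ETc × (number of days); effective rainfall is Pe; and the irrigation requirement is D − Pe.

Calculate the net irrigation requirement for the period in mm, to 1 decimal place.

27.6 mm

ET₀ = 0.77 × 4.6 = 3.5420 mm/d
ETc = Kc × ET₀ = 1.17 × 3.5420 = 4.1441 mm/d
Crop demand D = ETc × 7 d = 4.1441 × 7 = 29.009 mm
D − Pe = 29.009 − 1.4 = 27.609 mm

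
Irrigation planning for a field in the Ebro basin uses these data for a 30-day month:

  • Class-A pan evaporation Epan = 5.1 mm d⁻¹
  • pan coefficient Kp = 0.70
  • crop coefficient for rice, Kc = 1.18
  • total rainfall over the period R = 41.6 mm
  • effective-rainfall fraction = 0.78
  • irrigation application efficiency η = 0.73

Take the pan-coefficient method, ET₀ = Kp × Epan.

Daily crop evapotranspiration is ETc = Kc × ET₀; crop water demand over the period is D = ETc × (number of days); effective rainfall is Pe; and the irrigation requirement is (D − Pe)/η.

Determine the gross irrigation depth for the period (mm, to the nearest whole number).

129 mm

ET₀ = 0.70 × 5.1 = 3.5700 mm/d
ETc = Kc × ET₀ = 1.18 × 3.5700 = 4.2126 mm/d
Crop demand D = ETc × 30 d = 4.2126 × 30 = 126.378 mm
Pe = 0.78 × 41.6 = 32.448 mm
D − Pe = 126.378 − 32.448 = 93.930 mm
Gross irrigation = 93.930 / 0.73 = 128.671 mm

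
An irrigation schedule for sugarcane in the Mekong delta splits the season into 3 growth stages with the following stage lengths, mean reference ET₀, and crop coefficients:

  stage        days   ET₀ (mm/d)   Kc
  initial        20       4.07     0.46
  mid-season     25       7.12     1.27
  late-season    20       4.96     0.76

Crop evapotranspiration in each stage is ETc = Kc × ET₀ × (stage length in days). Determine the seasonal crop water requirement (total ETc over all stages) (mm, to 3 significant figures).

339 mm

initial: 0.46 × 4.07 × 20 = 37.44 mm
mid-season: 1.27 × 7.12 × 25 = 226.06 mm
late-season: 0.76 × 4.96 × 20 = 75.39 mm
Seasonal total = 338.89 mm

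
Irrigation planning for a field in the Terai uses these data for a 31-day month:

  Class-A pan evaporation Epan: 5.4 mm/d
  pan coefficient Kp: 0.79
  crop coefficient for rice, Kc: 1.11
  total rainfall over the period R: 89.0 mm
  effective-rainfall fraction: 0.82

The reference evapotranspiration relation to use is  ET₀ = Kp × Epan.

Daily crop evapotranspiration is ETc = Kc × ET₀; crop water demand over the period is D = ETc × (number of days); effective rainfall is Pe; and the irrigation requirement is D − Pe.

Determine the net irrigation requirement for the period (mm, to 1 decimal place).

73.8 mm

ET₀ = 0.79 × 5.4 = 4.2660 mm/d
ETc = Kc × ET₀ = 1.11 × 4.2660 = 4.7353 mm/d
Crop demand D = ETc × 31 d = 4.7353 × 31 = 146.794 mm
Pe = 0.82 × 89.0 = 72.980 mm
D − Pe = 146.794 − 72.980 = 73.814 mm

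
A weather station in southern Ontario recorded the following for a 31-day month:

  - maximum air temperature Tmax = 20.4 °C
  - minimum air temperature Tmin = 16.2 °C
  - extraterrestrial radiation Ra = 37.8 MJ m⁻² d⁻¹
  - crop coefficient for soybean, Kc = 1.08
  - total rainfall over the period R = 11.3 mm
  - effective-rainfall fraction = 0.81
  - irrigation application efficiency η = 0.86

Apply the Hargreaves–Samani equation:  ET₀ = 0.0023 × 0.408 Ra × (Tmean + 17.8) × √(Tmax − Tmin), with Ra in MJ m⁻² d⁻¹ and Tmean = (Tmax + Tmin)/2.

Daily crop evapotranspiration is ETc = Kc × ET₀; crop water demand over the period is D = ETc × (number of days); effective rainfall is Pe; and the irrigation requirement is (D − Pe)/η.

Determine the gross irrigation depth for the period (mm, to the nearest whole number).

92 mm

Tmean = (20.4 + 16.2)/2 = 18.30 °C
0.408 Ra = 0.408 × 37.8 = 15.4224 mm/d equivalent
ET₀ = 0.0023 × 15.4224 × (18.30 + 17.8) × √4.2 = 0.0023 × 15.4224 × 36.10 × 2.0494 = 2.6243 mm/d
ETc = Kc × ET₀ = 1.08 × 2.6243 = 2.8342 mm/d
Crop demand D = ETc × 31 d = 2.8342 × 31 = 87.860 mm
Pe = 0.81 × 11.3 = 9.153 mm
D − Pe = 87.860 − 9.153 = 78.707 mm
Gross irrigation = 78.707 / 0.86 = 91.520 mm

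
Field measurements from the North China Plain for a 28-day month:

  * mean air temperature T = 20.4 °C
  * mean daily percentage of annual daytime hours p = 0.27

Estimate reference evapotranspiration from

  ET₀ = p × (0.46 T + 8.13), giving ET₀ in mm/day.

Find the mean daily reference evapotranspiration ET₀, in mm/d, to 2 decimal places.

4.73 mm/d

ET₀ = 0.27 × (0.46 × 20.4 + 8.13) = 0.27 × 17.514 = 4.7288 mm/d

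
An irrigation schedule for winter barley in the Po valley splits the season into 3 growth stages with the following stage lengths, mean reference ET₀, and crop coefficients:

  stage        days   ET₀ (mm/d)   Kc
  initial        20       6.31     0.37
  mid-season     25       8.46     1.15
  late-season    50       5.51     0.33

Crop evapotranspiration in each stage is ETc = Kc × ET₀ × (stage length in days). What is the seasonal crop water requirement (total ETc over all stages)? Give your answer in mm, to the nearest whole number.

initial: 0.37 × 6.31 × 20 = 46.69 mm
mid-season: 1.15 × 8.46 × 25 = 243.23 mm
late-season: 0.33 × 5.51 × 50 = 90.92 mm
Seasonal total = 380.84 mm

381 mm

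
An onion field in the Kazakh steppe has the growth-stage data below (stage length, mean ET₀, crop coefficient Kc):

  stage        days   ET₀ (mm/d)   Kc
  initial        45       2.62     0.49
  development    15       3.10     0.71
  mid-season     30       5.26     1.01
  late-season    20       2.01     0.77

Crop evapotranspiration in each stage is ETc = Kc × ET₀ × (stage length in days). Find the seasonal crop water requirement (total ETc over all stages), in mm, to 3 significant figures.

281 mm

initial: 0.49 × 2.62 × 45 = 57.77 mm
development: 0.71 × 3.10 × 15 = 33.02 mm
mid-season: 1.01 × 5.26 × 30 = 159.38 mm
late-season: 0.77 × 2.01 × 20 = 30.95 mm
Seasonal total = 281.12 mm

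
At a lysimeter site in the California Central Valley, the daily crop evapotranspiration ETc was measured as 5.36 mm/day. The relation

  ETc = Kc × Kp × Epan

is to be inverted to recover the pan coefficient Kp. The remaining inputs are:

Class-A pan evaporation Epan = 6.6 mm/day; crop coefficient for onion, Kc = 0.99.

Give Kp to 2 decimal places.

0.82

ETc = Kc × Kp × Epan  ⇒  Kp = ETc / (Kc × Epan)
Kp = 5.36 / (0.99 × 6.6) = 5.36 / 6.534 = 0.8203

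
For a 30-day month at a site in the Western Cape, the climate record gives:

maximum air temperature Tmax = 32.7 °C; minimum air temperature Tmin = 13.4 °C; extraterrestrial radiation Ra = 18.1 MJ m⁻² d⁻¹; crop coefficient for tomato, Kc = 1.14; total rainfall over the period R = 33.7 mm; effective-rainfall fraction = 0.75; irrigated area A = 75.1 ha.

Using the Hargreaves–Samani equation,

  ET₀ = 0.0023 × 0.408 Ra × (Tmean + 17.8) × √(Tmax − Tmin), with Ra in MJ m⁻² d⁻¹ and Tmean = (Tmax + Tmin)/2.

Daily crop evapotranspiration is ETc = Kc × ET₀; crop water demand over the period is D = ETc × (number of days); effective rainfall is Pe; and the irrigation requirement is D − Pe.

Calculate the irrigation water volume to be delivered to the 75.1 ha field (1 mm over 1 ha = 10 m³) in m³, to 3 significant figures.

59300 m³

Tmean = (32.7 + 13.4)/2 = 23.05 °C
0.408 Ra = 0.408 × 18.1 = 7.3848 mm/d equivalent
ET₀ = 0.0023 × 7.3848 × (23.05 + 17.8) × √19.3 = 0.0023 × 7.3848 × 40.85 × 4.3932 = 3.0482 mm/d
ETc = Kc × ET₀ = 1.14 × 3.0482 = 3.4749 mm/d
Crop demand D = ETc × 30 d = 3.4749 × 30 = 104.247 mm
Pe = 0.75 × 33.7 = 25.275 mm
D − Pe = 104.247 − 25.275 = 78.972 mm
Volume = 78.972 mm × 75.1 ha × 10 = 59308.0 m³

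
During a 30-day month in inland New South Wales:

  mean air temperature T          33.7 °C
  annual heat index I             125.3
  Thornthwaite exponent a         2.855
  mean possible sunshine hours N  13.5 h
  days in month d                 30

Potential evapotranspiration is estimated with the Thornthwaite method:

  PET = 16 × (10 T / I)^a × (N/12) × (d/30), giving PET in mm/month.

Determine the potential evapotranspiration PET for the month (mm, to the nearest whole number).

10T/I = 10 × 33.7 / 125.3 = 2.6895
(10T/I)^a = 2.6895^2.855 = 16.8544
Uncorrected PET = 16 × 16.8544 = 269.670 mm
Correction = (N/12)(d/30) = (13.5/12)(30/30) = 1.1250
PET = 269.670 × 1.1250 = 303.379 mm/month

303 mm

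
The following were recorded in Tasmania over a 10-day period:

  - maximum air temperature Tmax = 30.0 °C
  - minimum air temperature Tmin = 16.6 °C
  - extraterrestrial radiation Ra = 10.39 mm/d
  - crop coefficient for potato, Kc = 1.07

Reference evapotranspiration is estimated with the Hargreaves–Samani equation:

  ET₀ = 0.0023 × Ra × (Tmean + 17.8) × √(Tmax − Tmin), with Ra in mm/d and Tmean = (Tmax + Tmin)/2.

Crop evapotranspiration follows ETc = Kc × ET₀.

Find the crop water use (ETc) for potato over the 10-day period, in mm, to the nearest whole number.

38 mm

Tmean = (30.0 + 16.6)/2 = 23.30 °C
ET₀ = 0.0023 × 10.39 × (23.30 + 17.8) × √13.4 = 0.0023 × 10.39 × 41.10 × 3.6606 = 3.5953 mm/d
ETc = Kc × ET₀ = 1.07 × 3.5953 = 3.8470 mm/d
Over 10 days: 3.8470 × 10 = 38.470 mm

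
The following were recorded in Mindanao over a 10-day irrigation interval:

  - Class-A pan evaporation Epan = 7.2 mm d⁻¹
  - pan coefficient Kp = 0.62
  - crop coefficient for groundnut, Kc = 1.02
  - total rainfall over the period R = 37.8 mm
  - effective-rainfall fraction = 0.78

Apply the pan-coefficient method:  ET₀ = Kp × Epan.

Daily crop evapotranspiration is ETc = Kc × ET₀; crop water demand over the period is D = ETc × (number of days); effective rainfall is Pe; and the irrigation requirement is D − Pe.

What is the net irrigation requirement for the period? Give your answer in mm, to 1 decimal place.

16.0 mm

ET₀ = 0.62 × 7.2 = 4.4640 mm/d
ETc = Kc × ET₀ = 1.02 × 4.4640 = 4.5533 mm/d
Crop demand D = ETc × 10 d = 4.5533 × 10 = 45.533 mm
Pe = 0.78 × 37.8 = 29.484 mm
D − Pe = 45.533 − 29.484 = 16.049 mm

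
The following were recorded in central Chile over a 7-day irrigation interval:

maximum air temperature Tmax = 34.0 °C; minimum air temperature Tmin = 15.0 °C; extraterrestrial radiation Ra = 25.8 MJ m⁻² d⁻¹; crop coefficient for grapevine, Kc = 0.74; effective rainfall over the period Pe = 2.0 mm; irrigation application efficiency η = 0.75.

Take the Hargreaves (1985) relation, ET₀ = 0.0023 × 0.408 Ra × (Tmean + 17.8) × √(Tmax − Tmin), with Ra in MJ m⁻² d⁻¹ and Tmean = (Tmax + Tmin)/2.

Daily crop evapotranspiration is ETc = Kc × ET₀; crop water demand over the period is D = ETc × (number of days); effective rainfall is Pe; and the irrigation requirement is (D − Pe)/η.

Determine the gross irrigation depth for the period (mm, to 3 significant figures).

28.2 mm

Tmean = (34.0 + 15.0)/2 = 24.50 °C
0.408 Ra = 0.408 × 25.8 = 10.5264 mm/d equivalent
ET₀ = 0.0023 × 10.5264 × (24.50 + 17.8) × √19.0 = 0.0023 × 10.5264 × 42.30 × 4.3589 = 4.4640 mm/d
ETc = Kc × ET₀ = 0.74 × 4.4640 = 3.3034 mm/d
Crop demand D = ETc × 7 d = 3.3034 × 7 = 23.124 mm
D − Pe = 23.124 − 2.0 = 21.124 mm
Gross irrigation = 21.124 / 0.75 = 28.165 mm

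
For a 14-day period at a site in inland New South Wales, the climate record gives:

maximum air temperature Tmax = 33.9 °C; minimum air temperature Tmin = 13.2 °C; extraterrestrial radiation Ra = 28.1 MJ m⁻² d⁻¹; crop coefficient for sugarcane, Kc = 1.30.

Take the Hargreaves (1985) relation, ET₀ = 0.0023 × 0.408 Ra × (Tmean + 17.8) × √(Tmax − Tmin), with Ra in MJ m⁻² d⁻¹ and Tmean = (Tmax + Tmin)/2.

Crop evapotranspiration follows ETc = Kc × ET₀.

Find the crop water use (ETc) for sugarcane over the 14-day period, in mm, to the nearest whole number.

90 mm

Tmean = (33.9 + 13.2)/2 = 23.55 °C
0.408 Ra = 0.408 × 28.1 = 11.4648 mm/d equivalent
ET₀ = 0.0023 × 11.4648 × (23.55 + 17.8) × √20.7 = 0.0023 × 11.4648 × 41.35 × 4.5497 = 4.9608 mm/d
ETc = Kc × ET₀ = 1.30 × 4.9608 = 6.4490 mm/d
Over 14 days: 6.4490 × 14 = 90.286 mm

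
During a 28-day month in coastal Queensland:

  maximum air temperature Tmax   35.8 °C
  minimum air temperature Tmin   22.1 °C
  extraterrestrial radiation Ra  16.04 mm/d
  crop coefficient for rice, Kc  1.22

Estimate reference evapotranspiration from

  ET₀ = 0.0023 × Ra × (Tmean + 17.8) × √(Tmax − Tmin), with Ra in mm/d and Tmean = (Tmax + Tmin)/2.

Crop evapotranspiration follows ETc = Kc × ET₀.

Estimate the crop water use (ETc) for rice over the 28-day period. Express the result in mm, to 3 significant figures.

218 mm

Tmean = (35.8 + 22.1)/2 = 28.95 °C
ET₀ = 0.0023 × 16.04 × (28.95 + 17.8) × √13.7 = 0.0023 × 16.04 × 46.75 × 3.7014 = 6.3838 mm/d
ETc = Kc × ET₀ = 1.22 × 6.3838 = 7.7882 mm/d
Over 28 days: 7.7882 × 28 = 218.070 mm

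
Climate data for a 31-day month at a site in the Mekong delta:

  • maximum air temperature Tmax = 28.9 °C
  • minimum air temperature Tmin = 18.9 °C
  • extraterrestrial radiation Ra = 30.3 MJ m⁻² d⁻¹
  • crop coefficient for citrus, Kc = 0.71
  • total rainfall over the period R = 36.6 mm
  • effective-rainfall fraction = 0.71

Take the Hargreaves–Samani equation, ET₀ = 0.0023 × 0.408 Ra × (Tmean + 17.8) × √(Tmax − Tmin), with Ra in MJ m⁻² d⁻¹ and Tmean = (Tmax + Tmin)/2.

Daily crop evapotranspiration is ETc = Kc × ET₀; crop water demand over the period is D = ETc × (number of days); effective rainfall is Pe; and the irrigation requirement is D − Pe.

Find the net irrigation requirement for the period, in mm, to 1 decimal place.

Tmean = (28.9 + 18.9)/2 = 23.90 °C
0.408 Ra = 0.408 × 30.3 = 12.3624 mm/d equivalent
ET₀ = 0.0023 × 12.3624 × (23.90 + 17.8) × √10.0 = 0.0023 × 12.3624 × 41.70 × 3.1623 = 3.7495 mm/d
ETc = Kc × ET₀ = 0.71 × 3.7495 = 2.6621 mm/d
Crop demand D = ETc × 31 d = 2.6621 × 31 = 82.525 mm
Pe = 0.71 × 36.6 = 25.986 mm
D − Pe = 82.525 − 25.986 = 56.539 mm

56.5 mm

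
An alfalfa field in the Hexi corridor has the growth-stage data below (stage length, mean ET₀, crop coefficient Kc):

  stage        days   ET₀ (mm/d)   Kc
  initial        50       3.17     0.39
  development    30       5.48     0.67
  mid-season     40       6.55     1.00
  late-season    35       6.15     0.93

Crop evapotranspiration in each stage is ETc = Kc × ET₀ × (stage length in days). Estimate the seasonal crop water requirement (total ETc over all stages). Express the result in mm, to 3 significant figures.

initial: 0.39 × 3.17 × 50 = 61.82 mm
development: 0.67 × 5.48 × 30 = 110.15 mm
mid-season: 1.00 × 6.55 × 40 = 262.00 mm
late-season: 0.93 × 6.15 × 35 = 200.18 mm
Seasonal total = 634.15 mm

634 mm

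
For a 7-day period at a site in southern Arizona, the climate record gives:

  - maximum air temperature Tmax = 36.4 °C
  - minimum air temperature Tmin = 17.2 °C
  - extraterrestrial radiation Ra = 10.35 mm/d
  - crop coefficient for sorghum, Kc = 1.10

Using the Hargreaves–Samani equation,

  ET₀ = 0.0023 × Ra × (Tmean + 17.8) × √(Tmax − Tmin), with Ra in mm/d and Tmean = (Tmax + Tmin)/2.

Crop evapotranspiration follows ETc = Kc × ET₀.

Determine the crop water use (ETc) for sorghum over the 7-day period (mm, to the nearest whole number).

Tmean = (36.4 + 17.2)/2 = 26.80 °C
ET₀ = 0.0023 × 10.35 × (26.80 + 17.8) × √19.2 = 0.0023 × 10.35 × 44.60 × 4.3818 = 4.6522 mm/d
ETc = Kc × ET₀ = 1.10 × 4.6522 = 5.1174 mm/d
Over 7 days: 5.1174 × 7 = 35.822 mm

36 mm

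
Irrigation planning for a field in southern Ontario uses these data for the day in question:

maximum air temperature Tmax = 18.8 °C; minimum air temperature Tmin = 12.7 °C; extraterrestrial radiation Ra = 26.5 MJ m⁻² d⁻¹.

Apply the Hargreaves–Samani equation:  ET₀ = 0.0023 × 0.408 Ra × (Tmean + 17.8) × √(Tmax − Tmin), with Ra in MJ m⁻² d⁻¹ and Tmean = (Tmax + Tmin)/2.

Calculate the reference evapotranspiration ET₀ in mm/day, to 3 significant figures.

Tmean = (18.8 + 12.7)/2 = 15.75 °C
0.408 Ra = 0.408 × 26.5 = 10.8120 mm/d equivalent
ET₀ = 0.0023 × 10.8120 × (15.75 + 17.8) × √6.1 = 0.0023 × 10.8120 × 33.55 × 2.4698 = 2.0606 mm/d

2.06 mm/day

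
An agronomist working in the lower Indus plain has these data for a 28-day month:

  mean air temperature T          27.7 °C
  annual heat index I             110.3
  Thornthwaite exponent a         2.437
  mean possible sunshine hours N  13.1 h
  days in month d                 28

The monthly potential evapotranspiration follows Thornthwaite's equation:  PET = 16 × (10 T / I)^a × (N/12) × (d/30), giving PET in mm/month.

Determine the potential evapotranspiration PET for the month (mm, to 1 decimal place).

10T/I = 10 × 27.7 / 110.3 = 2.5113
(10T/I)^a = 2.5113^2.437 = 9.4309
Uncorrected PET = 16 × 9.4309 = 150.894 mm
Correction = (N/12)(d/30) = (13.1/12)(28/30) = 1.0189
PET = 150.894 × 1.0189 = 153.746 mm/month

153.7 mm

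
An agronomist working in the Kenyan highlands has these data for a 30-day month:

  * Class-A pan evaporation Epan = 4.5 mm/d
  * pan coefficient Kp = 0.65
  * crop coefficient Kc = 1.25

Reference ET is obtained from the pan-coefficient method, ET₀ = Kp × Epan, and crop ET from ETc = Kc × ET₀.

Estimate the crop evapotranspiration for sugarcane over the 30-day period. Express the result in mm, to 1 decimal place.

ET₀ = 0.65 × 4.5 = 2.9250 mm/d
ETc = Kc × ET₀ = 1.25 × 2.9250 = 3.6563 mm/d
Over 30 days: 3.6563 × 30 = 109.689 mm

109.7 mm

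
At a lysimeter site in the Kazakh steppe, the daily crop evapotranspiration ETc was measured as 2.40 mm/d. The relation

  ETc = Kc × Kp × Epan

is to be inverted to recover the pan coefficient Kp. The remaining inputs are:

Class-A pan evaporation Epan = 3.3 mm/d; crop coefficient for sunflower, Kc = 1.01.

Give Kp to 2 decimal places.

ETc = Kc × Kp × Epan  ⇒  Kp = ETc / (Kc × Epan)
Kp = 2.40 / (1.01 × 3.3) = 2.40 / 3.333 = 0.7201

0.72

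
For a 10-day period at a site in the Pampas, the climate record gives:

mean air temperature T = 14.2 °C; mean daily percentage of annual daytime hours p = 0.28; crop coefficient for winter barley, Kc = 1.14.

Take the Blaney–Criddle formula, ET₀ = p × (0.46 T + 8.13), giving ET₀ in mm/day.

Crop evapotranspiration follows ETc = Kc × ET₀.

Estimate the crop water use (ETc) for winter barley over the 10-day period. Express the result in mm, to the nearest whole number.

ET₀ = 0.28 × (0.46 × 14.2 + 8.13) = 0.28 × 14.662 = 4.1054 mm/d
ETc = Kc × ET₀ = 1.14 × 4.1054 = 4.6802 mm/d
Over 10 days: 4.6802 × 10 = 46.802 mm

47 mm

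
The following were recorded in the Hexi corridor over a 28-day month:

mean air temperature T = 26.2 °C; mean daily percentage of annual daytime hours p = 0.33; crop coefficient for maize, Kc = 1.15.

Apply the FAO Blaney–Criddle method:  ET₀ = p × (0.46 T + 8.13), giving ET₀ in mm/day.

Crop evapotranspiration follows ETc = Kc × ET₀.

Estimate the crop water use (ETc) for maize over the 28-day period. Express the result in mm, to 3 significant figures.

ET₀ = 0.33 × (0.46 × 26.2 + 8.13) = 0.33 × 20.182 = 6.6601 mm/d
ETc = Kc × ET₀ = 1.15 × 6.6601 = 7.6591 mm/d
Over 28 days: 7.6591 × 28 = 214.455 mm

214 mm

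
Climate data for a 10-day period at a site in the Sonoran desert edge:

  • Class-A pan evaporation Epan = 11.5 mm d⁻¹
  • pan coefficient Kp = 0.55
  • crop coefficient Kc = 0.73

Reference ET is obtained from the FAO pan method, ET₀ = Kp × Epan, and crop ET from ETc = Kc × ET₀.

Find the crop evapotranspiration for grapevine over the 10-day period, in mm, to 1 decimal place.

46.2 mm

ET₀ = 0.55 × 11.5 = 6.3250 mm/d
ETc = Kc × ET₀ = 0.73 × 6.3250 = 4.6173 mm/d
Over 10 days: 4.6173 × 10 = 46.173 mm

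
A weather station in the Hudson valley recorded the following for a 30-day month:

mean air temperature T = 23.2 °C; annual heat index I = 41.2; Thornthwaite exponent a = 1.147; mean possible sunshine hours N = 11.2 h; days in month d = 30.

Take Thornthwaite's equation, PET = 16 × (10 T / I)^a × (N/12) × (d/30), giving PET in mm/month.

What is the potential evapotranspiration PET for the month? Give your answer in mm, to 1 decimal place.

10T/I = 10 × 23.2 / 41.2 = 5.6311
(10T/I)^a = 5.6311^1.147 = 7.2599
Uncorrected PET = 16 × 7.2599 = 116.158 mm
Correction = (N/12)(d/30) = (11.2/12)(30/30) = 0.9333
PET = 116.158 × 0.9333 = 108.410 mm/month

108.4 mm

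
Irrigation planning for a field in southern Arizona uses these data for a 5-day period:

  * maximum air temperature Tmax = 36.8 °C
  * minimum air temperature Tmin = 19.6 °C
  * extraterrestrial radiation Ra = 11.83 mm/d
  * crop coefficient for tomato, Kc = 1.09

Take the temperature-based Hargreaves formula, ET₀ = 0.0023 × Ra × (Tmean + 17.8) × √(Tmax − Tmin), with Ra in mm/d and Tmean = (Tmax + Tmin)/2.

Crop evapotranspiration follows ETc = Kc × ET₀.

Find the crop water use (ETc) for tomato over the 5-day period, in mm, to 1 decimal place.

Tmean = (36.8 + 19.6)/2 = 28.20 °C
ET₀ = 0.0023 × 11.83 × (28.20 + 17.8) × √17.2 = 0.0023 × 11.83 × 46.00 × 4.1473 = 5.1908 mm/d
ETc = Kc × ET₀ = 1.09 × 5.1908 = 5.6580 mm/d
Over 5 days: 5.6580 × 5 = 28.290 mm

28.3 mm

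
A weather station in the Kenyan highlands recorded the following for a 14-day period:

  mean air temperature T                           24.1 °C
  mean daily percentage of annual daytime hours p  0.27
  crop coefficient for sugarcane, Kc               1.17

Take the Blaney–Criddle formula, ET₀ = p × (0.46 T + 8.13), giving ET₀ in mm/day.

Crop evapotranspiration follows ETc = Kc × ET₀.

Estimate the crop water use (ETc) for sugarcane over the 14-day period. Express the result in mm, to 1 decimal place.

85.0 mm

ET₀ = 0.27 × (0.46 × 24.1 + 8.13) = 0.27 × 19.216 = 5.1883 mm/d
ETc = Kc × ET₀ = 1.17 × 5.1883 = 6.0703 mm/d
Over 14 days: 6.0703 × 14 = 84.984 mm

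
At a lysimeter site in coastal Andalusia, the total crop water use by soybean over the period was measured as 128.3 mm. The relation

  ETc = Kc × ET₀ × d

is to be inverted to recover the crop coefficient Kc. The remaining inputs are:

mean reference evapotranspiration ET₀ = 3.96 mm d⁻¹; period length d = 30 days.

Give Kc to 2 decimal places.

ETc = Kc × ET₀ × d  ⇒  Kc = ETc / (ET₀ × d)
Kc = 128.3 / (3.96 × 30) = 128.3 / 118.80 = 1.0800

1.08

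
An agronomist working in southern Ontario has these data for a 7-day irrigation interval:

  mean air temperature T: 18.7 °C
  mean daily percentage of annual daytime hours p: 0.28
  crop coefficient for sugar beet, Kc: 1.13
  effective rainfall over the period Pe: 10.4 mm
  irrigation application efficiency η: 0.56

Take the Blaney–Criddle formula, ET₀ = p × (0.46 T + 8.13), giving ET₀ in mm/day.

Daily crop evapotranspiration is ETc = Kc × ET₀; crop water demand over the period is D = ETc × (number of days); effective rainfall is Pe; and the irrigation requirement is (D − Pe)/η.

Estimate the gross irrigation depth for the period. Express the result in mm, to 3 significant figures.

47.6 mm

ET₀ = 0.28 × (0.46 × 18.7 + 8.13) = 0.28 × 16.732 = 4.6850 mm/d
ETc = Kc × ET₀ = 1.13 × 4.6850 = 5.2941 mm/d
Crop demand D = ETc × 7 d = 5.2941 × 7 = 37.059 mm
D − Pe = 37.059 − 10.4 = 26.659 mm
Gross irrigation = 26.659 / 0.56 = 47.605 mm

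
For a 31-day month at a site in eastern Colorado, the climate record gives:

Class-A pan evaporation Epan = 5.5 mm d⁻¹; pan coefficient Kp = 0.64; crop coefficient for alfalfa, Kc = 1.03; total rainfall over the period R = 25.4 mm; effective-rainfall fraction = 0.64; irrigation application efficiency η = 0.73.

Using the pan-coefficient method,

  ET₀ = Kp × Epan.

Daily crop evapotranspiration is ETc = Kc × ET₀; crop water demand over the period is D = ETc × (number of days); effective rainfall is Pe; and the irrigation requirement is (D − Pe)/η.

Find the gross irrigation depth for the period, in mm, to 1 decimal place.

ET₀ = 0.64 × 5.5 = 3.5200 mm/d
ETc = Kc × ET₀ = 1.03 × 3.5200 = 3.6256 mm/d
Crop demand D = ETc × 31 d = 3.6256 × 31 = 112.394 mm
Pe = 0.64 × 25.4 = 16.256 mm
D − Pe = 112.394 − 16.256 = 96.138 mm
Gross irrigation = 96.138 / 0.73 = 131.696 mm

131.7 mm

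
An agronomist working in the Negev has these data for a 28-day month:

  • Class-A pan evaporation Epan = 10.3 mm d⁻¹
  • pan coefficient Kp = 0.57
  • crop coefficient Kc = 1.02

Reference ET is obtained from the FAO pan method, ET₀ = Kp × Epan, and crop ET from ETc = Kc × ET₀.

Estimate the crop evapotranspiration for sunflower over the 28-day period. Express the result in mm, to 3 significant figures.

ET₀ = 0.57 × 10.3 = 5.8710 mm/d
ETc = Kc × ET₀ = 1.02 × 5.8710 = 5.9884 mm/d
Over 28 days: 5.9884 × 28 = 167.675 mm

168 mm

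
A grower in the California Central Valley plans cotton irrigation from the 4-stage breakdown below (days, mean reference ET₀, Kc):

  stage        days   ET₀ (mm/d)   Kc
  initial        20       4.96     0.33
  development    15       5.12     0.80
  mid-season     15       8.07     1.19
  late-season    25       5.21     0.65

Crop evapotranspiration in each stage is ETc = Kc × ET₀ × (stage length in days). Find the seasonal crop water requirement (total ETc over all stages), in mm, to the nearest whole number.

initial: 0.33 × 4.96 × 20 = 32.74 mm
development: 0.80 × 5.12 × 15 = 61.44 mm
mid-season: 1.19 × 8.07 × 15 = 144.05 mm
late-season: 0.65 × 5.21 × 25 = 84.66 mm
Seasonal total = 322.89 mm

323 mm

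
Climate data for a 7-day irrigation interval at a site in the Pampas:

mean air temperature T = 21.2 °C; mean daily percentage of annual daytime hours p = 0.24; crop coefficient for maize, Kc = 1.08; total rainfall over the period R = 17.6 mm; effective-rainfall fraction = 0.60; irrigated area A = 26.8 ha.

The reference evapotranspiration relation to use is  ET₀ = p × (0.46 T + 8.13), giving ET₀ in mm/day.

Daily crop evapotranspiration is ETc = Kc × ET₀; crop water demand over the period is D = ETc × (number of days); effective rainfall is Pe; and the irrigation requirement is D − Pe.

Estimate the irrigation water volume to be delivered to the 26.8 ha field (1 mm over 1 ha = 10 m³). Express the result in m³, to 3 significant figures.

ET₀ = 0.24 × (0.46 × 21.2 + 8.13) = 0.24 × 17.882 = 4.2917 mm/d
ETc = Kc × ET₀ = 1.08 × 4.2917 = 4.6350 mm/d
Crop demand D = ETc × 7 d = 4.6350 × 7 = 32.445 mm
Pe = 0.60 × 17.6 = 10.560 mm
D − Pe = 32.445 − 10.560 = 21.885 mm
Volume = 21.885 mm × 26.8 ha × 10 = 5865.2 m³

5870 m³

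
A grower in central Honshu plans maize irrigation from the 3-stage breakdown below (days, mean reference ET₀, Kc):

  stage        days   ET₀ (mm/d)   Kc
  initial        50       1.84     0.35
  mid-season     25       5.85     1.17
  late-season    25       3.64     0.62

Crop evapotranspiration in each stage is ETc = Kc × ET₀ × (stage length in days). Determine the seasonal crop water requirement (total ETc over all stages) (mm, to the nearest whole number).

260 mm

initial: 0.35 × 1.84 × 50 = 32.20 mm
mid-season: 1.17 × 5.85 × 25 = 171.11 mm
late-season: 0.62 × 3.64 × 25 = 56.42 mm
Seasonal total = 259.73 mm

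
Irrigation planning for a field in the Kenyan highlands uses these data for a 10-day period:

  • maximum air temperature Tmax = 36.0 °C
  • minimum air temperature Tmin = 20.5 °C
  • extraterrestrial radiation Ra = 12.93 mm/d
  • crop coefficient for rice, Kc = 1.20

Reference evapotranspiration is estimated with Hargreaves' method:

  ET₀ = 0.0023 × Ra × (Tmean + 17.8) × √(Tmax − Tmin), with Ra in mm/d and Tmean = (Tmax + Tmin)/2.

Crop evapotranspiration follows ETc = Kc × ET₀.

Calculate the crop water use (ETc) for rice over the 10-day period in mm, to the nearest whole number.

Tmean = (36.0 + 20.5)/2 = 28.25 °C
ET₀ = 0.0023 × 12.93 × (28.25 + 17.8) × √15.5 = 0.0023 × 12.93 × 46.05 × 3.9370 = 5.3916 mm/d
ETc = Kc × ET₀ = 1.20 × 5.3916 = 6.4699 mm/d
Over 10 days: 6.4699 × 10 = 64.699 mm

65 mm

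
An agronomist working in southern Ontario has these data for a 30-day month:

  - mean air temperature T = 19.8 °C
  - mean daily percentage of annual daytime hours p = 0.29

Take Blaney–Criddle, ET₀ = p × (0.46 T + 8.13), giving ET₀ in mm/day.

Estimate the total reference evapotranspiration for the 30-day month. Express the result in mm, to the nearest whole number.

ET₀ = 0.29 × (0.46 × 19.8 + 8.13) = 0.29 × 17.238 = 4.9990 mm/d
Monthly total = 4.9990 × 30 = 149.970 mm

150 mm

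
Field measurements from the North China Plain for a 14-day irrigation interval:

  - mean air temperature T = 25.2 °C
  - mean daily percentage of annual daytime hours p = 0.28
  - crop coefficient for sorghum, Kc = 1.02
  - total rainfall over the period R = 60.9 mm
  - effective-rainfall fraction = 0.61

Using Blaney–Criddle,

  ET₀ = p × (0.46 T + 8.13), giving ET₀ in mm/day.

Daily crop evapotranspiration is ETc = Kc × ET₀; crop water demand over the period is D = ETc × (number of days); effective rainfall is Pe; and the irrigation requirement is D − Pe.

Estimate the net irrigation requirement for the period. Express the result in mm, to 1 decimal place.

41.7 mm

ET₀ = 0.28 × (0.46 × 25.2 + 8.13) = 0.28 × 19.722 = 5.5222 mm/d
ETc = Kc × ET₀ = 1.02 × 5.5222 = 5.6326 mm/d
Crop demand D = ETc × 14 d = 5.6326 × 14 = 78.856 mm
Pe = 0.61 × 60.9 = 37.149 mm
D − Pe = 78.856 − 37.149 = 41.707 mm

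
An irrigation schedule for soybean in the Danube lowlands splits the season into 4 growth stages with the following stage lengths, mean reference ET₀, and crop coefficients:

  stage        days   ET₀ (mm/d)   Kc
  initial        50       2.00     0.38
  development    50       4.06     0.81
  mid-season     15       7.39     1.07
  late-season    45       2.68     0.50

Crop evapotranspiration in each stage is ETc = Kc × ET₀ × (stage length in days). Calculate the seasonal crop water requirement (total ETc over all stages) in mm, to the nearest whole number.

initial: 0.38 × 2.00 × 50 = 38.00 mm
development: 0.81 × 4.06 × 50 = 164.43 mm
mid-season: 1.07 × 7.39 × 15 = 118.61 mm
late-season: 0.50 × 2.68 × 45 = 60.30 mm
Seasonal total = 381.34 mm

381 mm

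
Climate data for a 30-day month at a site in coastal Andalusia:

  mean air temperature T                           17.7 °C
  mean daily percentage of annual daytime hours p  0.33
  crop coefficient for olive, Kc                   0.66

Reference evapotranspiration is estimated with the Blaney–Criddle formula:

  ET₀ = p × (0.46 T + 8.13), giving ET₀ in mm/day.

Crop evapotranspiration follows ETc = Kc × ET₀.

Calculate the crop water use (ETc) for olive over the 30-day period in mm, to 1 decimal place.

ET₀ = 0.33 × (0.46 × 17.7 + 8.13) = 0.33 × 16.272 = 5.3698 mm/d
ETc = Kc × ET₀ = 0.66 × 5.3698 = 3.5441 mm/d
Over 30 days: 3.5441 × 30 = 106.323 mm

106.3 mm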